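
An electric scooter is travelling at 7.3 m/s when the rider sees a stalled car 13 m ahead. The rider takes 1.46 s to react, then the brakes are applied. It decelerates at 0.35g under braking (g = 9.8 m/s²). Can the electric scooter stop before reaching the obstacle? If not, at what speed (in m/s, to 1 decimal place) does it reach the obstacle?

a = 0.35 × 9.8 = 3.430 m/s².
Reaction distance = 7.3000 × 1.46 = 10.658 m.
Braking distance needed to stop: v²/(2a) = 53.290 / 6.860 = 7.768 m, so total needed = 10.658 + 7.768 = 18.426 m > 13 m — it cannot stop.
Distance remaining when braking begins: 13 − 10.658 = 2.342 m.
v² = v₀² − 2a·d = 53.290 − 2 × 3.430 × 2.342 = 37.224 m²/s².
v = √37.224 = 6.101 m/s.

No — it strikes the obstacle at 6.1 m/s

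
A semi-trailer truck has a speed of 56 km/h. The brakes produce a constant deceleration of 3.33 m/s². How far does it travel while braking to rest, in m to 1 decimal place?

56 km/h ÷ 3.6 = 15.5556 m/s.
Braking distance = v²/(2a) = 15.5556² / (2 × 3.330) = 241.977 / 6.660 = 36.333 m.

Braking distance ≈ 36.3 m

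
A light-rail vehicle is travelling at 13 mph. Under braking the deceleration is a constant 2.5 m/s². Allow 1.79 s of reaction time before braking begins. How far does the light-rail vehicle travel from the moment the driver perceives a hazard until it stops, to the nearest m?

13 mph × 0.44704 = 5.8115 m/s.
Reaction distance = v·t_r = 5.8115 × 1.79 = 10.403 m.
Braking distance = v²/(2a) = 5.8115² / (2 × 2.500) = 33.774 / 5.000 = 6.755 m.
Total = 10.403 + 6.755 = 17.158 m.

Total stopping distance ≈ 17 m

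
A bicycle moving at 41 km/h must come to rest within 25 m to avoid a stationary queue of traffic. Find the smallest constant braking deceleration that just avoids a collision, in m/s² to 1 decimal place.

Required deceleration ≈ 2.6 m/s²

41 km/h ÷ 3.6 = 11.3889 m/s.
v² = 2a·d ⇒ a = v²/(2d) = 11.3889² / (2 × 25.000) = 129.707 / 50.000 = 2.5941 m/s².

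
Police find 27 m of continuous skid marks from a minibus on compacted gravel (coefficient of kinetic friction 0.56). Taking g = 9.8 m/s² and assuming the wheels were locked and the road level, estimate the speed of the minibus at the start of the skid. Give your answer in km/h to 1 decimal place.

Deceleration a = μg = 0.56 × 9.8 = 5.488 m/s².
v = √(2a·d) = √(2 × 5.488 × 27) = √296.352 = 17.2149 m/s.
= 17.2149 × 3.6 = 61.974 km/h.

Initial speed ≈ 62.0 km/h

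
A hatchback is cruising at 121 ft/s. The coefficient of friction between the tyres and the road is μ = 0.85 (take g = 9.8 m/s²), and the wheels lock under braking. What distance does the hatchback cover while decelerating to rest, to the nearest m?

121 ft/s × 0.3048 = 36.8808 m/s.
a = μg = 0.85 × 9.8 = 8.330 m/s².
Braking distance = v²/(2a) = 36.8808² / (2 × 8.330) = 1360.193 / 16.660 = 81.644 m.

Braking distance ≈ 82 m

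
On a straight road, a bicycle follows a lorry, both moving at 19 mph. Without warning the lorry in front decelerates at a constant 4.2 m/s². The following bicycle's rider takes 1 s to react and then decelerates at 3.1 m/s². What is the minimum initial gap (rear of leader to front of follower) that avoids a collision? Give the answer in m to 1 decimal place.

19 mph × 0.44704 = 8.4938 m/s.
Leader travels v²/(2a_L) = 72.145 / 8.400 = 8.589 m before stopping.
Follower covers v·t_r = 8.4938 × 1 = 8.494 m while reacting, then v²/(2a_F) = 72.145 / 6.200 = 11.636 m while braking, for a total of 8.494 + 11.636 = 20.130 m.
Since a_F ≤ a_L and the follower starts braking later, the follower is never slower than the leader, so the closest approach is when both have stopped.
Minimum gap = 20.130 − 8.589 = 11.541 m.

Minimum gap ≈ 11.5 m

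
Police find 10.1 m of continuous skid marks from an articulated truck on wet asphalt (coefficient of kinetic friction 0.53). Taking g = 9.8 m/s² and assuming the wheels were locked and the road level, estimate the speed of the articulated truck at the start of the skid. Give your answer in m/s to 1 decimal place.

Deceleration a = μg = 0.53 × 9.8 = 5.194 m/s².
v = √(2a·d) = √(2 × 5.194 × 10.1) = √104.919 = 10.2430 m/s.

Initial speed ≈ 10.2 m/s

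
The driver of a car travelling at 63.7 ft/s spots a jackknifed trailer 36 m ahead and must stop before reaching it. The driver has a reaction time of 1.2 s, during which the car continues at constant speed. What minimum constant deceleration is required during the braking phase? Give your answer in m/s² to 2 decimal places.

63.7 ft/s × 0.3048 = 19.4158 m/s.
Distance covered during reaction = 19.4158 × 1.2 = 23.299 m.
Distance available for braking: 36 − 23.299 = 12.701 m.
v² = 2a·d ⇒ a = v²/(2d) = 19.4158² / (2 × 12.701) = 376.973 / 25.402 = 14.8403 m/s².

Required deceleration ≈ 14.84 m/s²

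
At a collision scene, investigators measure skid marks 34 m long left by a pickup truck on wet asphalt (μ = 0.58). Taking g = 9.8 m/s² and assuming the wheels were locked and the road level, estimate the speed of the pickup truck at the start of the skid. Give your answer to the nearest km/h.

Deceleration a = μg = 0.58 × 9.8 = 5.684 m/s².
v = √(2a·d) = √(2 × 5.684 × 34) = √386.512 = 19.6599 m/s.
= 19.6599 × 3.6 = 70.776 km/h.

Initial speed ≈ 71 km/h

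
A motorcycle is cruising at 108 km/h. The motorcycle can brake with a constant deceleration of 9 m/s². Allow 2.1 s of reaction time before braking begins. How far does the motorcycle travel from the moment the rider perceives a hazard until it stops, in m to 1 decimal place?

Total stopping distance ≈ 113.0 m

108 km/h ÷ 3.6 = 30.0000 m/s.
Reaction distance = v·t_r = 30.0000 × 2.1 = 63.000 m.
Braking distance = v²/(2a) = 30.0000² / (2 × 9.000) = 900.000 / 18.000 = 50.000 m.
Total = 63.000 + 50.000 = 113.000 m.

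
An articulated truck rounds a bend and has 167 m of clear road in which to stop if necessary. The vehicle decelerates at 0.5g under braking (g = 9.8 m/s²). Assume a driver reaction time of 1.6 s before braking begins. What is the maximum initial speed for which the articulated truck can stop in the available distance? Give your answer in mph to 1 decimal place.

a = 0.5 × 9.8 = 4.900 m/s².
Stopping distance: v·t_r + v²/(2a) = 167 with t_r = 1.6 s and a = 4.900 m/s².
So v² + 15.680 v − 1636.60 = 0.
Positive root: v = −a·t_r + √((a·t_r)² + 2a·d) = −7.840 + √(61.466 + 1636.60) = 33.3676 m/s.
33.3676 m/s ÷ 0.44704 = 74.641 mph.

Maximum speed ≈ 74.6 mph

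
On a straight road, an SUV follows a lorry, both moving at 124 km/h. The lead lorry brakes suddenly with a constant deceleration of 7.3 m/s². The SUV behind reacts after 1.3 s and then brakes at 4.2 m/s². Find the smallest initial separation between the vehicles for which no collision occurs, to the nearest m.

124 km/h ÷ 3.6 = 34.4444 m/s.
Leader travels v²/(2a_L) = 1186.417 / 14.600 = 81.261 m before stopping.
Follower covers v·t_r = 34.4444 × 1.3 = 44.778 m while reacting, then v²/(2a_F) = 1186.417 / 8.400 = 141.240 m while braking, for a total of 44.778 + 141.240 = 186.018 m.
Since a_F ≤ a_L and the follower starts braking later, the follower is never slower than the leader, so the closest approach is when both have stopped.
Minimum gap = 186.018 − 81.261 = 104.757 m.

Minimum gap ≈ 105 m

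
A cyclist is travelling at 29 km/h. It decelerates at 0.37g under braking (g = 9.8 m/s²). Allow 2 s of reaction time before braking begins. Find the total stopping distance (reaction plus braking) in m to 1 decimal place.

Total stopping distance ≈ 25.1 m

29 km/h ÷ 3.6 = 8.0556 m/s.
a = 0.37 × 9.8 = 3.626 m/s².
Reaction distance = v·t_r = 8.0556 × 2 = 16.111 m.
Braking distance = v²/(2a) = 8.0556² / (2 × 3.626) = 64.893 / 7.252 = 8.948 m.
Total = 16.111 + 8.948 = 25.059 m.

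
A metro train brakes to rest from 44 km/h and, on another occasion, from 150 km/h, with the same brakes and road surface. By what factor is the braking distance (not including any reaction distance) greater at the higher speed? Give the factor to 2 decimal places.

Braking distance d = v²/(2a), so with a fixed, d ∝ v².
Factor = (150/44)² = 3.4091² = 11.6220.

Factor ≈ 11.62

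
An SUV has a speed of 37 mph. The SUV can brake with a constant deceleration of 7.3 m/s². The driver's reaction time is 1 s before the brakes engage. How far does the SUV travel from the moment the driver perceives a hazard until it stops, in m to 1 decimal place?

Total stopping distance ≈ 35.3 m

37 mph × 0.44704 = 16.5405 m/s.
Reaction distance = v·t_r = 16.5405 × 1 = 16.541 m.
Braking distance = v²/(2a) = 16.5405² / (2 × 7.300) = 273.588 / 14.600 = 18.739 m.
Total = 16.541 + 18.739 = 35.280 m.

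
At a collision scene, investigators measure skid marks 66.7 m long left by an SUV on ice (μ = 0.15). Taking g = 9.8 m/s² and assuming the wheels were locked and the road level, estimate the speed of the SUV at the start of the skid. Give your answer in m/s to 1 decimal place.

Initial speed ≈ 14.0 m/s

Deceleration a = μg = 0.15 × 9.8 = 1.470 m/s².
v = √(2a·d) = √(2 × 1.470 × 66.7) = √196.098 = 14.0035 m/s.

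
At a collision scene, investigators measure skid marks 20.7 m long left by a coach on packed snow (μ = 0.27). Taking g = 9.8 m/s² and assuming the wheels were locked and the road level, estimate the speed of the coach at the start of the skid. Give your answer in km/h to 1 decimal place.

Initial speed ≈ 37.7 km/h

Deceleration a = μg = 0.27 × 9.8 = 2.646 m/s².
v = √(2a·d) = √(2 × 2.646 × 20.7) = √109.544 = 10.4663 m/s.
= 10.4663 × 3.6 = 37.679 km/h.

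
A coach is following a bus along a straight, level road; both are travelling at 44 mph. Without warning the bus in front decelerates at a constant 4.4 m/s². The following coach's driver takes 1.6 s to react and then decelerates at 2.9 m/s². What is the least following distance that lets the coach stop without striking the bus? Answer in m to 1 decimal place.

Minimum gap ≈ 54.2 m

44 mph × 0.44704 = 19.6698 m/s.
Leader travels v²/(2a_L) = 386.901 / 8.800 = 43.966 m before stopping.
Follower covers v·t_r = 19.6698 × 1.6 = 31.472 m while reacting, then v²/(2a_F) = 386.901 / 5.800 = 66.707 m while braking, for a total of 31.472 + 66.707 = 98.179 m.
Since a_F ≤ a_L and the follower starts braking later, the follower is never slower than the leader, so the closest approach is when both have stopped.
Minimum gap = 98.179 − 43.966 = 54.213 m.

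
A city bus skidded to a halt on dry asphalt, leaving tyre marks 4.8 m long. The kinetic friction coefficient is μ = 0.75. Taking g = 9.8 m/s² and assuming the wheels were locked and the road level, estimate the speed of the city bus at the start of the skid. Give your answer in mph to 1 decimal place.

Deceleration a = μg = 0.75 × 9.8 = 7.350 m/s².
v = √(2a·d) = √(2 × 7.350 × 4.8) = √70.560 = 8.4000 m/s.
= 8.4000 ÷ 0.44704 = 18.790 mph.

Initial speed ≈ 18.8 mph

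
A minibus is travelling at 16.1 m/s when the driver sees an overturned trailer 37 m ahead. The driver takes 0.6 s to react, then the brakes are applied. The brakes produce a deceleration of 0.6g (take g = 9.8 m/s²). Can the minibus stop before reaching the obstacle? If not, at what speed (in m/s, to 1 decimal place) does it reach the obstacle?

Yes — it stops about 5.3 m short of the obstacle, so it never reaches it

a = 0.6 × 9.8 = 5.880 m/s².
Reaction distance = 16.1000 × 0.6 = 9.660 m.
Braking distance = v²/(2a) = 259.210 / 11.760 = 22.042 m.
Total stopping distance = 9.660 + 22.042 = 31.702 m, vs 37 m available — it stops with 37 − 31.702 = 5.298 m to spare.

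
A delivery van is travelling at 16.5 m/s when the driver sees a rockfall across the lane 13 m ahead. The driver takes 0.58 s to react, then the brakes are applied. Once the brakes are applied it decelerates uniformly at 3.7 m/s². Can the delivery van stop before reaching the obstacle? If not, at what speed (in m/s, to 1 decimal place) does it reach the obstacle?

Reaction distance = 16.5000 × 0.58 = 9.570 m.
Braking distance needed to stop: v²/(2a) = 272.250 / 7.400 = 36.791 m, so total needed = 9.570 + 36.791 = 46.361 m > 13 m — it cannot stop.
Distance remaining when braking begins: 13 − 9.570 = 3.430 m.
v² = v₀² − 2a·d = 272.250 − 2 × 3.700 × 3.430 = 246.868 m²/s².
v = √246.868 = 15.712 m/s.

No — it strikes the obstacle at 15.7 m/s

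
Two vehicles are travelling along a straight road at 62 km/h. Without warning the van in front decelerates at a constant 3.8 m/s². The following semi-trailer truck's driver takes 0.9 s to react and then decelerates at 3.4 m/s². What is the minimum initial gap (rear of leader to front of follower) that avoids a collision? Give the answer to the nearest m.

Minimum gap ≈ 20 m

62 km/h ÷ 3.6 = 17.2222 m/s.
Leader travels v²/(2a_L) = 296.604 / 7.600 = 39.027 m before stopping.
Follower covers v·t_r = 17.2222 × 0.9 = 15.500 m while reacting, then v²/(2a_F) = 296.604 / 6.800 = 43.618 m while braking, for a total of 15.500 + 43.618 = 59.118 m.
Since a_F ≤ a_L and the follower starts braking later, the follower is never slower than the leader, so the closest approach is when both have stopped.
Minimum gap = 59.118 − 39.027 = 20.091 m.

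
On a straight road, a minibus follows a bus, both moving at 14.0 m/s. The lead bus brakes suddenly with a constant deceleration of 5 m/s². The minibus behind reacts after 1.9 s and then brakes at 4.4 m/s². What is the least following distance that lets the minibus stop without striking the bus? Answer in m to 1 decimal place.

Leader travels v²/(2a_L) = 196.000 / 10.000 = 19.600 m before stopping.
Follower covers v·t_r = 14.0000 × 1.9 = 26.600 m while reacting, then v²/(2a_F) = 196.000 / 8.800 = 22.273 m while braking, for a total of 26.600 + 22.273 = 48.873 m.
Since a_F ≤ a_L and the follower starts braking later, the follower is never slower than the leader, so the closest approach is when both have stopped.
Minimum gap = 48.873 − 19.600 = 29.273 m.

Minimum gap ≈ 29.3 m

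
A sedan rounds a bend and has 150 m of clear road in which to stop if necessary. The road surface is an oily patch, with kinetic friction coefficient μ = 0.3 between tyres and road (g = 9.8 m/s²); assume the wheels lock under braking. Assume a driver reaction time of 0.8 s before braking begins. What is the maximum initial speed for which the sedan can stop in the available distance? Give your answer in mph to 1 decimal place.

a = μg = 0.3 × 9.8 = 2.940 m/s².
Stopping distance: v·t_r + v²/(2a) = 150 with t_r = 0.8 s and a = 2.940 m/s².
So v² + 4.704 v − 882.00 = 0.
Positive root: v = −a·t_r + √((a·t_r)² + 2a·d) = −2.352 + √(5.532 + 882.00) = 27.4395 m/s.
27.4395 m/s ÷ 0.44704 = 61.380 mph.

Maximum speed ≈ 61.4 mph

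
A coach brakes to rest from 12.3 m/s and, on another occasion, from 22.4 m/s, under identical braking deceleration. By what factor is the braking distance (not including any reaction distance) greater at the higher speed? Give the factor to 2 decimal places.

Braking distance d = v²/(2a), so with a fixed, d ∝ v².
Factor = (22.4/12.3)² = 1.8211² = 3.3164.

Factor ≈ 3.32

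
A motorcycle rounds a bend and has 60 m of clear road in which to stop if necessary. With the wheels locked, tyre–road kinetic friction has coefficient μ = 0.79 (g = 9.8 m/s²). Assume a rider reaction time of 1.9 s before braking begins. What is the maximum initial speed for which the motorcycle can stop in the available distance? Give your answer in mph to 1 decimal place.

Maximum speed ≈ 42.8 mph

a = μg = 0.79 × 9.8 = 7.742 m/s².
Stopping distance: v·t_r + v²/(2a) = 60 with t_r = 1.9 s and a = 7.742 m/s².
So v² + 29.420 v − 929.04 = 0.
Positive root: v = −a·t_r + √((a·t_r)² + 2a·d) = −14.710 + √(216.384 + 929.04) = 19.1341 m/s.
19.1341 m/s ÷ 0.44704 = 42.802 mph.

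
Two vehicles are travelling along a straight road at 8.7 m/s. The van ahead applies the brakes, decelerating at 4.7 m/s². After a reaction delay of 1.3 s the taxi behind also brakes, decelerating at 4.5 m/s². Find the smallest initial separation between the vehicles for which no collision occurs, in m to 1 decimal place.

Minimum gap ≈ 11.7 m

Leader travels v²/(2a_L) = 75.690 / 9.400 = 8.052 m before stopping.
Follower covers v·t_r = 8.7000 × 1.3 = 11.310 m while reacting, then v²/(2a_F) = 75.690 / 9.000 = 8.410 m while braking, for a total of 11.310 + 8.410 = 19.720 m.
Since a_F ≤ a_L and the follower starts braking later, the follower is never slower than the leader, so the closest approach is when both have stopped.
Minimum gap = 19.720 − 8.052 = 11.668 m.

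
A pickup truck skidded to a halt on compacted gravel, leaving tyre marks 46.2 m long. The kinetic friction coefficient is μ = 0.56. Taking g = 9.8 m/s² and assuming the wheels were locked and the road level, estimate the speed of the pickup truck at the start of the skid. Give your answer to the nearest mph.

Initial speed ≈ 50 mph

Deceleration a = μg = 0.56 × 9.8 = 5.488 m/s².
v = √(2a·d) = √(2 × 5.488 × 46.2) = √507.091 = 22.5187 m/s.
= 22.5187 ÷ 0.44704 = 50.373 mph.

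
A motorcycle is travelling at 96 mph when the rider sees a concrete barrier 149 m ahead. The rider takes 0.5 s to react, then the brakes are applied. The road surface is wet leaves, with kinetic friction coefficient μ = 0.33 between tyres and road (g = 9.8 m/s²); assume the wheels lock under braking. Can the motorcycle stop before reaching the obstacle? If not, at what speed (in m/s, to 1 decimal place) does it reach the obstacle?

No — it strikes the obstacle at 31.9 m/s

96 mph × 0.44704 = 42.9158 m/s.
a = μg = 0.33 × 9.8 = 3.234 m/s².
Reaction distance = 42.9158 × 0.5 = 21.458 m.
Braking distance needed to stop: v²/(2a) = 1841.766 / 6.468 = 284.750 m, so total needed = 21.458 + 284.750 = 306.208 m > 149 m — it cannot stop.
Distance remaining when braking begins: 149 − 21.458 = 127.542 m.
v² = v₀² − 2a·d = 1841.766 − 2 × 3.234 × 127.542 = 1016.824 m²/s².
v = √1016.824 = 31.888 m/s.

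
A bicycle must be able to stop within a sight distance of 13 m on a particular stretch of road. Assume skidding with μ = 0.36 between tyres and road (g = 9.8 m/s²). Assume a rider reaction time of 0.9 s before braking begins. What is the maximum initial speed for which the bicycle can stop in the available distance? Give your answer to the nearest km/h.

Maximum speed ≈ 25 km/h

a = μg = 0.36 × 9.8 = 3.528 m/s².
Stopping distance: v·t_r + v²/(2a) = 13 with t_r = 0.9 s and a = 3.528 m/s².
So v² + 6.350 v − 91.73 = 0.
Positive root: v = −a·t_r + √((a·t_r)² + 2a·d) = −3.175 + √(10.081 + 91.73) = 6.9151 m/s.
6.9151 m/s × 3.6 = 24.894 km/h.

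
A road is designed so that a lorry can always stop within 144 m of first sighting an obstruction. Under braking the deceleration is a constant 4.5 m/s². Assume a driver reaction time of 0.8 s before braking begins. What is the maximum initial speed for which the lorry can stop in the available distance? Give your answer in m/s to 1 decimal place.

Maximum speed ≈ 32.6 m/s

Stopping distance: v·t_r + v²/(2a) = 144 with t_r = 0.8 s and a = 4.500 m/s².
So v² + 7.200 v − 1296.00 = 0.
Positive root: v = −a·t_r + √((a·t_r)² + 2a·d) = −3.600 + √(12.960 + 1296.00) = 32.5796 m/s.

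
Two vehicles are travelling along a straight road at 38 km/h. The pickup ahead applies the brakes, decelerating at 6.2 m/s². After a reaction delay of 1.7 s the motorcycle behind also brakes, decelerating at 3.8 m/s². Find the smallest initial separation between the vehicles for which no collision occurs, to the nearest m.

38 km/h ÷ 3.6 = 10.5556 m/s.
Leader travels v²/(2a_L) = 111.421 / 12.400 = 8.986 m before stopping.
Follower covers v·t_r = 10.5556 × 1.7 = 17.945 m while reacting, then v²/(2a_F) = 111.421 / 7.600 = 14.661 m while braking, for a total of 17.945 + 14.661 = 32.606 m.
Since a_F ≤ a_L and the follower starts braking later, the follower is never slower than the leader, so the closest approach is when both have stopped.
Minimum gap = 32.606 − 8.986 = 23.620 m.

Minimum gap ≈ 24 m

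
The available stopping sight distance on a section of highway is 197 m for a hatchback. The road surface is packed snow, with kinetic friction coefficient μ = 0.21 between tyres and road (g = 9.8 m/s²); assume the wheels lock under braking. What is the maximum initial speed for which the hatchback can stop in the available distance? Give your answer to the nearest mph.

a = μg = 0.21 × 9.8 = 2.058 m/s².
v²/(2a) = d ⇒ v = √(2 × 2.058 × 197) = √810.85 = 28.4754 m/s.
28.4754 m/s ÷ 0.44704 = 63.698 mph.

Maximum speed ≈ 64 mph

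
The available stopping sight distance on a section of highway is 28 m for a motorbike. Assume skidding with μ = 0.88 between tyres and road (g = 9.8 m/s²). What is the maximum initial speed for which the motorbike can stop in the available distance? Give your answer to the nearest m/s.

Maximum speed ≈ 22 m/s

a = μg = 0.88 × 9.8 = 8.624 m/s².
v²/(2a) = d ⇒ v = √(2 × 8.624 × 28) = √482.94 = 21.9759 m/s.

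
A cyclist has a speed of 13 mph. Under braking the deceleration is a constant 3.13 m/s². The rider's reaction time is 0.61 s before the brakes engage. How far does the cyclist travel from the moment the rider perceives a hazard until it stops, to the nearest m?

13 mph × 0.44704 = 5.8115 m/s.
Reaction distance = v·t_r = 5.8115 × 0.61 = 3.545 m.
Braking distance = v²/(2a) = 5.8115² / (2 × 3.130) = 33.774 / 6.260 = 5.395 m.
Total = 3.545 + 5.395 = 8.940 m.

Total stopping distance ≈ 9 m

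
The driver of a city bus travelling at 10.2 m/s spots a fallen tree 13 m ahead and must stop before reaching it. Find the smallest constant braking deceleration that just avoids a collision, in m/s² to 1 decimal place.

Required deceleration ≈ 4.0 m/s²

v² = 2a·d ⇒ a = v²/(2d) = 10.2000² / (2 × 13.000) = 104.040 / 26.000 = 4.0015 m/s².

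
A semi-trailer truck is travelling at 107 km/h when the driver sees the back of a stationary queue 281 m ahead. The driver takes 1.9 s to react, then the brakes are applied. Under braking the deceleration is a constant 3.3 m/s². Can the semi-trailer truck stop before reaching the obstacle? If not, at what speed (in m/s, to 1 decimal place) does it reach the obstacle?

Yes — it stops about 90.7 m short of the obstacle, so it never reaches it

107 km/h ÷ 3.6 = 29.7222 m/s.
Reaction distance = 29.7222 × 1.9 = 56.472 m.
Braking distance = v²/(2a) = 883.409 / 6.600 = 133.850 m.
Total stopping distance = 56.472 + 133.850 = 190.322 m, vs 281 m available — it stops with 281 − 190.322 = 90.678 m to spare.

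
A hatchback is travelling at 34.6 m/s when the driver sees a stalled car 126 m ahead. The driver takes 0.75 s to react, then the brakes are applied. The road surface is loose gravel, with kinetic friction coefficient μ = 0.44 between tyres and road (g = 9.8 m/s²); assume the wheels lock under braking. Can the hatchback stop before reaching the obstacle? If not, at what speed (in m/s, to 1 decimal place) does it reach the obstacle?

No — it strikes the obstacle at 18.3 m/s

a = μg = 0.44 × 9.8 = 4.312 m/s².
Reaction distance = 34.6000 × 0.75 = 25.950 m.
Braking distance needed to stop: v²/(2a) = 1197.160 / 8.624 = 138.817 m, so total needed = 25.950 + 138.817 = 164.767 m > 126 m — it cannot stop.
Distance remaining when braking begins: 126 − 25.950 = 100.050 m.
v² = v₀² − 2a·d = 1197.160 − 2 × 4.312 × 100.050 = 334.329 m²/s².
v = √334.329 = 18.285 m/s.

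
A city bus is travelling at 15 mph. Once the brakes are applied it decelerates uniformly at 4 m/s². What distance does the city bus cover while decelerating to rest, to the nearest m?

Braking distance ≈ 6 m

15 mph × 0.44704 = 6.7056 m/s.
Braking distance = v²/(2a) = 6.7056² / (2 × 4.000) = 44.965 / 8.000 = 5.621 m.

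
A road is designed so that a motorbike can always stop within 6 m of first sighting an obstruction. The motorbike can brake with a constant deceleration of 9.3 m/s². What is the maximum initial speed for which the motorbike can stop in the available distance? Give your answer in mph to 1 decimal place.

v²/(2a) = d ⇒ v = √(2 × 9.300 × 6) = √111.60 = 10.5641 m/s.
10.5641 m/s ÷ 0.44704 = 23.631 mph.

Maximum speed ≈ 23.6 mph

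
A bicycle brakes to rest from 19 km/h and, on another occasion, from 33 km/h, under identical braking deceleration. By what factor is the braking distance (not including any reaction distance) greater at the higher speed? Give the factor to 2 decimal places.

Braking distance d = v²/(2a), so with a fixed, d ∝ v².
Factor = (33/19)² = 1.7368² = 3.0165.

Factor ≈ 3.02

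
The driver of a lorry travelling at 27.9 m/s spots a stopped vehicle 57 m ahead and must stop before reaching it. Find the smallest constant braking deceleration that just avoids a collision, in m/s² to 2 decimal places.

v² = 2a·d ⇒ a = v²/(2d) = 27.9000² / (2 × 57.000) = 778.410 / 114.000 = 6.8282 m/s².

Required deceleration ≈ 6.83 m/s²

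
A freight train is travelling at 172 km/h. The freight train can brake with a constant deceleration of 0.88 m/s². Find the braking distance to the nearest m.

172 km/h ÷ 3.6 = 47.7778 m/s.
Braking distance = v²/(2a) = 47.7778² / (2 × 0.880) = 2282.718 / 1.760 = 1296.999 m.

Braking distance ≈ 1297 m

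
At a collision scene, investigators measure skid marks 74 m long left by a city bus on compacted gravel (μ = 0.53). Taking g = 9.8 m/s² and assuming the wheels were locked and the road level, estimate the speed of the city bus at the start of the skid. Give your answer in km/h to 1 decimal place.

Deceleration a = μg = 0.53 × 9.8 = 5.194 m/s².
v = √(2a·d) = √(2 × 5.194 × 74) = √768.712 = 27.7257 m/s.
= 27.7257 × 3.6 = 99.813 km/h.

Initial speed ≈ 99.8 km/h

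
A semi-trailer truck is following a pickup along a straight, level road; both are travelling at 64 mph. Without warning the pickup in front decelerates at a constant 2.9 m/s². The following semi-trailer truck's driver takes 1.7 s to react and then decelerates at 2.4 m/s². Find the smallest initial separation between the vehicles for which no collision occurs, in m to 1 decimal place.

Minimum gap ≈ 78.0 m

64 mph × 0.44704 = 28.6106 m/s.
Leader travels v²/(2a_L) = 818.566 / 5.800 = 141.132 m before stopping.
Follower covers v·t_r = 28.6106 × 1.7 = 48.638 m while reacting, then v²/(2a_F) = 818.566 / 4.800 = 170.535 m while braking, for a total of 48.638 + 170.535 = 219.173 m.
Since a_F ≤ a_L and the follower starts braking later, the follower is never slower than the leader, so the closest approach is when both have stopped.
Minimum gap = 219.173 − 141.132 = 78.041 m.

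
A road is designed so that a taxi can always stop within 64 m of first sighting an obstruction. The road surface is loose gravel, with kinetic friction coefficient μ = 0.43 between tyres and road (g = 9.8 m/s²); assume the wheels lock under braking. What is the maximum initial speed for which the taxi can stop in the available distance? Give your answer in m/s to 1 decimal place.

Maximum speed ≈ 23.2 m/s

a = μg = 0.43 × 9.8 = 4.214 m/s².
v²/(2a) = d ⇒ v = √(2 × 4.214 × 64) = √539.39 = 23.2248 m/s.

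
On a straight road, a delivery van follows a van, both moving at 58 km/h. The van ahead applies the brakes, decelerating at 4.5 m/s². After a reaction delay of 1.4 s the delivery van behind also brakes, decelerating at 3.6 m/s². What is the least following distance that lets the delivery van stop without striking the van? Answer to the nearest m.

58 km/h ÷ 3.6 = 16.1111 m/s.
Leader travels v²/(2a_L) = 259.568 / 9.000 = 28.841 m before stopping.
Follower covers v·t_r = 16.1111 × 1.4 = 22.556 m while reacting, then v²/(2a_F) = 259.568 / 7.200 = 36.051 m while braking, for a total of 22.556 + 36.051 = 58.607 m.
Since a_F ≤ a_L and the follower starts braking later, the follower is never slower than the leader, so the closest approach is when both have stopped.
Minimum gap = 58.607 − 28.841 = 29.766 m.

Minimum gap ≈ 30 m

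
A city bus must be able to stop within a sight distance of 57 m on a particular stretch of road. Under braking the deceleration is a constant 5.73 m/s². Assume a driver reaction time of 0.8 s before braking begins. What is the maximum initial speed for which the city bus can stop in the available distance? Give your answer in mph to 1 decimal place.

Maximum speed ≈ 47.8 mph

Stopping distance: v·t_r + v²/(2a) = 57 with t_r = 0.8 s and a = 5.730 m/s².
So v² + 9.168 v − 653.22 = 0.
Positive root: v = −a·t_r + √((a·t_r)² + 2a·d) = −4.584 + √(21.013 + 653.22) = 21.3820 m/s.
21.3820 m/s ÷ 0.44704 = 47.830 mph.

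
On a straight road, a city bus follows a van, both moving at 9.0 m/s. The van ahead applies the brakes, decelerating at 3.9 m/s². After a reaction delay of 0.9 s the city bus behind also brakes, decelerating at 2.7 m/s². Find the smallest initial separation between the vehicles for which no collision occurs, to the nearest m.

Leader travels v²/(2a_L) = 81.000 / 7.800 = 10.385 m before stopping.
Follower covers v·t_r = 9.0000 × 0.9 = 8.100 m while reacting, then v²/(2a_F) = 81.000 / 5.400 = 15.000 m while braking, for a total of 8.100 + 15.000 = 23.100 m.
Since a_F ≤ a_L and the follower starts braking later, the follower is never slower than the leader, so the closest approach is when both have stopped.
Minimum gap = 23.100 − 10.385 = 12.715 m.

Minimum gap ≈ 13 m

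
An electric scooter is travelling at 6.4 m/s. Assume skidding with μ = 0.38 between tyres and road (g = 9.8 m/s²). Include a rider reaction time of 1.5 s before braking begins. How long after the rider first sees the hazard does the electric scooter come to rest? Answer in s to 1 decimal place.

Total time ≈ 3.2 s

a = μg = 0.38 × 9.8 = 3.724 m/s².
Braking time = v/a = 6.4000 / 3.724 = 1.719 s.
Total = 1.5 + 1.719 = 3.219 s.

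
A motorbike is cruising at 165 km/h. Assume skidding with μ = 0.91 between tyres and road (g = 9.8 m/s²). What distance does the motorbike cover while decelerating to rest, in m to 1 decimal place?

Braking distance ≈ 117.8 m

165 km/h ÷ 3.6 = 45.8333 m/s.
a = μg = 0.91 × 9.8 = 8.918 m/s².
Braking distance = v²/(2a) = 45.8333² / (2 × 8.918) = 2100.691 / 17.836 = 117.778 m.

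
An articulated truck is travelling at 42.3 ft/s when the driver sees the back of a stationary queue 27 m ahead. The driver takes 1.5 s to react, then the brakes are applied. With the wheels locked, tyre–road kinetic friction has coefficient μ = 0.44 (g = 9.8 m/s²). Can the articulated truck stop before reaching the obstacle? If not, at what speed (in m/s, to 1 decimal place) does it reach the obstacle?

42.3 ft/s × 0.3048 = 12.8930 m/s.
a = μg = 0.44 × 9.8 = 4.312 m/s².
Reaction distance = 12.8930 × 1.5 = 19.340 m.
Braking distance needed to stop: v²/(2a) = 166.229 / 8.624 = 19.275 m, so total needed = 19.340 + 19.275 = 38.615 m > 27 m — it cannot stop.
Distance remaining when braking begins: 27 − 19.340 = 7.660 m.
v² = v₀² − 2a·d = 166.229 − 2 × 4.312 × 7.660 = 100.169 m²/s².
v = √100.169 = 10.008 m/s.

No — it strikes the obstacle at 10.0 m/s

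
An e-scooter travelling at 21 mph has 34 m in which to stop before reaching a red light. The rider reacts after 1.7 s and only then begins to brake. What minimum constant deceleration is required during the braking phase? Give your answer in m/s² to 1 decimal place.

Required deceleration ≈ 2.4 m/s²

21 mph × 0.44704 = 9.3878 m/s.
Distance covered during reaction = 9.3878 × 1.7 = 15.959 m.
Distance available for braking: 34 − 15.959 = 18.041 m.
v² = 2a·d ⇒ a = v²/(2d) = 9.3878² / (2 × 18.041) = 88.131 / 36.082 = 2.4425 m/s².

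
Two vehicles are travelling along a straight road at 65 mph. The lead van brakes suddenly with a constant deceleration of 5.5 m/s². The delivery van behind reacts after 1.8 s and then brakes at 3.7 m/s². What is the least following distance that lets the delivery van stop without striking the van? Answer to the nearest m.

65 mph × 0.44704 = 29.0576 m/s.
Leader travels v²/(2a_L) = 844.344 / 11.000 = 76.759 m before stopping.
Follower covers v·t_r = 29.0576 × 1.8 = 52.304 m while reacting, then v²/(2a_F) = 844.344 / 7.400 = 114.101 m while braking, for a total of 52.304 + 114.101 = 166.405 m.
Since a_F ≤ a_L and the follower starts braking later, the follower is never slower than the leader, so the closest approach is when both have stopped.
Minimum gap = 166.405 − 76.759 = 89.646 m.

Minimum gap ≈ 90 m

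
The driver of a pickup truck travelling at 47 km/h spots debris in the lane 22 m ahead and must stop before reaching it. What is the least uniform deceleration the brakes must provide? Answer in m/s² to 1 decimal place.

47 km/h ÷ 3.6 = 13.0556 m/s.
v² = 2a·d ⇒ a = v²/(2d) = 13.0556² / (2 × 22.000) = 170.449 / 44.000 = 3.8738 m/s².

Required deceleration ≈ 3.9 m/s²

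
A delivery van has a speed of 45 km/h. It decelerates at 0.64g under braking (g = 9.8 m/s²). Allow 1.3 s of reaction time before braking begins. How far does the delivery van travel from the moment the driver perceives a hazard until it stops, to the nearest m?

Total stopping distance ≈ 29 m

45 km/h ÷ 3.6 = 12.5000 m/s.
a = 0.64 × 9.8 = 6.272 m/s².
Reaction distance = v·t_r = 12.5000 × 1.3 = 16.250 m.
Braking distance = v²/(2a) = 12.5000² / (2 × 6.272) = 156.250 / 12.544 = 12.456 m.
Total = 16.250 + 12.456 = 28.706 m.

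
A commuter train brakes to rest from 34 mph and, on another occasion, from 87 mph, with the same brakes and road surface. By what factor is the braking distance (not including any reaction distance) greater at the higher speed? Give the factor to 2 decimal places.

Factor ≈ 6.55

Braking distance d = v²/(2a), so with a fixed, d ∝ v².
Factor = (87/34)² = 2.5588² = 6.5475.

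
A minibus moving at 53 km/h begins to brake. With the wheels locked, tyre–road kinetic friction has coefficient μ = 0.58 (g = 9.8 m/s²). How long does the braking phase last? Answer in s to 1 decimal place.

Braking time ≈ 2.6 s

53 km/h ÷ 3.6 = 14.7222 m/s.
a = μg = 0.58 × 9.8 = 5.684 m/s².
Braking time = v/a = 14.7222 / 5.684 = 2.590 s.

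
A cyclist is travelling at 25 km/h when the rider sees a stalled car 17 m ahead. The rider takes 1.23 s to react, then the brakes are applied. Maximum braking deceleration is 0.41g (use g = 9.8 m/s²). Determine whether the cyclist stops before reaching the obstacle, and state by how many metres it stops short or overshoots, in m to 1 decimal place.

Yes — it stops 2.5 m short of the obstacle

25 km/h ÷ 3.6 = 6.9444 m/s.
a = 0.41 × 9.8 = 4.018 m/s².
Reaction distance = 6.9444 × 1.23 = 8.542 m.
Braking distance = v²/(2a) = 48.225 / 8.036 = 6.001 m.
Total stopping distance = 8.542 + 6.001 = 14.543 m, vs 17 m available — it stops with 17 − 14.543 = 2.457 m to spare.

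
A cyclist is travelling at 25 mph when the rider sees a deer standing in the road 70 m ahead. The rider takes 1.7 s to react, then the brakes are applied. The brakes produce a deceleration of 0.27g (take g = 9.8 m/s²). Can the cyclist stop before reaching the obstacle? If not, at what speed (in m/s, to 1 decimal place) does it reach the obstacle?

Yes — it stops about 27.4 m short of the obstacle, so it never reaches it

25 mph × 0.44704 = 11.1760 m/s.
a = 0.27 × 9.8 = 2.646 m/s².
Reaction distance = 11.1760 × 1.7 = 18.999 m.
Braking distance = v²/(2a) = 124.903 / 5.292 = 23.602 m.
Total stopping distance = 18.999 + 23.602 = 42.601 m, vs 70 m available — it stops with 70 − 42.601 = 27.399 m to spare.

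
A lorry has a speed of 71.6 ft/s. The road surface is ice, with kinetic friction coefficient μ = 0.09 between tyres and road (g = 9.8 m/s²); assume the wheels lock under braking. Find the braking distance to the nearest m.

71.6 ft/s × 0.3048 = 21.8237 m/s.
a = μg = 0.09 × 9.8 = 0.882 m/s².
Braking distance = v²/(2a) = 21.8237² / (2 × 0.882) = 476.274 / 1.764 = 269.997 m.

Braking distance ≈ 270 m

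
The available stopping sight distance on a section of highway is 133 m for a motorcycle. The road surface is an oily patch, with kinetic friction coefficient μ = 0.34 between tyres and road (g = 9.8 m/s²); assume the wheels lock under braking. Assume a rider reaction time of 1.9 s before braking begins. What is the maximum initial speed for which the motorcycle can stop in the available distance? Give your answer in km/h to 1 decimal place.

a = μg = 0.34 × 9.8 = 3.332 m/s².
Stopping distance: v·t_r + v²/(2a) = 133 with t_r = 1.9 s and a = 3.332 m/s².
So v² + 12.662 v − 886.31 = 0.
Positive root: v = −a·t_r + √((a·t_r)² + 2a·d) = −6.331 + √(40.082 + 886.31) = 24.1057 m/s.
24.1057 m/s × 3.6 = 86.781 km/h.

Maximum speed ≈ 86.8 km/h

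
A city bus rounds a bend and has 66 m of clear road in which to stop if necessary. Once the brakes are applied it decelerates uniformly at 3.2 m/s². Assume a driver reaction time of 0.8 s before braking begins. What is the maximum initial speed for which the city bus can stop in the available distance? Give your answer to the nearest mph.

Maximum speed ≈ 41 mph

Stopping distance: v·t_r + v²/(2a) = 66 with t_r = 0.8 s and a = 3.200 m/s².
So v² + 5.120 v − 422.40 = 0.
Positive root: v = −a·t_r + √((a·t_r)² + 2a·d) = −2.560 + √(6.554 + 422.40) = 18.1512 m/s.
18.1512 m/s ÷ 0.44704 = 40.603 mph.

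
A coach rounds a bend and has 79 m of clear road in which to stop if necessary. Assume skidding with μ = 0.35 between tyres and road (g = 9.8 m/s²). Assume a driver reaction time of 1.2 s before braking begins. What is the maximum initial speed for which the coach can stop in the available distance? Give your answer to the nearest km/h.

Maximum speed ≈ 70 km/h

a = μg = 0.35 × 9.8 = 3.430 m/s².
Stopping distance: v·t_r + v²/(2a) = 79 with t_r = 1.2 s and a = 3.430 m/s².
So v² + 8.232 v − 541.94 = 0.
Positive root: v = −a·t_r + √((a·t_r)² + 2a·d) = −4.116 + √(16.941 + 541.94) = 19.5247 m/s.
19.5247 m/s × 3.6 = 70.289 km/h.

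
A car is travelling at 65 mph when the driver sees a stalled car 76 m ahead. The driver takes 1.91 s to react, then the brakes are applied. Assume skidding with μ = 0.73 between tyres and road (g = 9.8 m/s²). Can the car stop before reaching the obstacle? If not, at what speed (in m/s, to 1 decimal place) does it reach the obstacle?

65 mph × 0.44704 = 29.0576 m/s.
a = μg = 0.73 × 9.8 = 7.154 m/s².
Reaction distance = 29.0576 × 1.91 = 55.500 m.
Braking distance needed to stop: v²/(2a) = 844.344 / 14.308 = 59.012 m, so total needed = 55.500 + 59.012 = 114.512 m > 76 m — it cannot stop.
Distance remaining when braking begins: 76 − 55.500 = 20.500 m.
v² = v₀² − 2a·d = 844.344 − 2 × 7.154 × 20.500 = 551.030 m²/s².
v = √551.030 = 23.474 m/s.

No — it strikes the obstacle at 23.5 m/s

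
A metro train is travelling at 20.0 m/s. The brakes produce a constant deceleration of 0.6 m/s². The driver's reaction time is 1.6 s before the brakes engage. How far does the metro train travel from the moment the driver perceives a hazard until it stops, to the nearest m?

Total stopping distance ≈ 365 m

Reaction distance = v·t_r = 20.0000 × 1.6 = 32.000 m.
Braking distance = v²/(2a) = 20.0000² / (2 × 0.600) = 400.000 / 1.200 = 333.333 m.
Total = 32.000 + 333.333 = 365.333 m.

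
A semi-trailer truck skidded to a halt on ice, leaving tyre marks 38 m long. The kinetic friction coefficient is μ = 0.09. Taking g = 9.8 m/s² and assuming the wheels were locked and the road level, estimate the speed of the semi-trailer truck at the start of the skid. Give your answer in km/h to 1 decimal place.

Initial speed ≈ 29.5 km/h

Deceleration a = μg = 0.09 × 9.8 = 0.882 m/s².
v = √(2a·d) = √(2 × 0.882 × 38) = √67.032 = 8.1873 m/s.
= 8.1873 × 3.6 = 29.474 km/h.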